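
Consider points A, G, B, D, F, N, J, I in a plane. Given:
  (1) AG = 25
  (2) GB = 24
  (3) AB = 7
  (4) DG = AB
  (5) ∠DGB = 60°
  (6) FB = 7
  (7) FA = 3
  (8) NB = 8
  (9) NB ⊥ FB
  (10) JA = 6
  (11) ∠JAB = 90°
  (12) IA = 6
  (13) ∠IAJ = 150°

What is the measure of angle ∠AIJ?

Step 1: By the law of cosines on triangle IAJ: IJ² = 6² + 6² − 2·6·6·cos(150°) = 134.35, so IJ ≈ 11.59.
Step 2: By the inverse law of cosines on triangle AIJ: cos(∠AIJ) = (6² + 11.59² − 6²) / (2·6·11.59) = 134.35/139.09 = 0.9659, so ∠AIJ = 15°.

Therefore, the measure of angle ∠AIJ = 15°.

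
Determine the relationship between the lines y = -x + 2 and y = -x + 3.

Slope of line 1: m1 = -1
Slope of line 2: m2 = -1
m1 = m2, so the lines are parallel.

Parallel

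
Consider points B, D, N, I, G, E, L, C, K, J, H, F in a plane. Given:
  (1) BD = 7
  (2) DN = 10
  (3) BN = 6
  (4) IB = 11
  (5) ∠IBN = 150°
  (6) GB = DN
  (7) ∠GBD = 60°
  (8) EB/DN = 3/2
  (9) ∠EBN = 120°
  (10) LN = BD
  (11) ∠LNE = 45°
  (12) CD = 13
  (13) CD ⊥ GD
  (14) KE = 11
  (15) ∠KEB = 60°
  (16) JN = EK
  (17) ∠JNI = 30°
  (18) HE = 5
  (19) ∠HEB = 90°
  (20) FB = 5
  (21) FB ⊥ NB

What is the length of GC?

From the given relations: GB = DN = 10.
Step 1: By the law of cosines on triangle GBD: GD² = 10² + 7² − 2·10·7·cos(60°) = 79, so GD = √79.
Step 2: By the law of cosines on triangle GDC: GC² = √79² + 13² − 2·√79·13·cos(90°) = 248, so GC = 2·√62.

Therefore, the length of GC = 2·√62.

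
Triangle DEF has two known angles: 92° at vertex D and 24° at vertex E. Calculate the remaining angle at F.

By the triangle angle sum property, the three interior angles of any triangle add up to 180°.
We know angle D = 92° and angle E = 24°, so their sum is 116°.
Therefore angle F = 180° - 116° = 64°.

64 degrees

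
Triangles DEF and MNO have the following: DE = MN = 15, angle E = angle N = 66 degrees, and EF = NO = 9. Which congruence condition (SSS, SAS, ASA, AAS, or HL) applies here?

The given information provides:
DE = MN = 15, angle E = angle N = 66 degrees, and EF = NO = 9
This matches the SAS congruence theorem.
Two pairs of corresponding sides and the included angle are equal (Side-Angle-Side).

SAS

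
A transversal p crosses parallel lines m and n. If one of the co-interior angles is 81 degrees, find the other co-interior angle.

Co-interior angles (same-side interior) formed by parallel lines and a transversal are supplementary (sum to 180 degrees).
The given angle is 81 degrees.
The co-interior angle = 180 - 81 = 99 degrees.

99 degrees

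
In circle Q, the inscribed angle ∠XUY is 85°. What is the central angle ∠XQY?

Central angle = 2 × 85° = 170° (inscribed angle theorem).

170°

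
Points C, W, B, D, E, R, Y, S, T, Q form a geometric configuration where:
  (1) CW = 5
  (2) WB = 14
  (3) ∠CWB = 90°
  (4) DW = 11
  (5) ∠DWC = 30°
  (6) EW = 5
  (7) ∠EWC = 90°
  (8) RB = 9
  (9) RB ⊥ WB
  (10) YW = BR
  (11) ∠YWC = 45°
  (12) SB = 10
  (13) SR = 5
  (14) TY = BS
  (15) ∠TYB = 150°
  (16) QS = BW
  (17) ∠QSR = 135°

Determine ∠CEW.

Step 1: By the law of cosines on triangle EWC: EC² = 5² + 5² − 2·5·5·cos(90°) = 50, so EC = 5·√2.
Step 2: By the inverse law of cosines on triangle CEW: cos(∠CEW) = ((5·√2)² + 5² − 5²) / (2·5·√2·5) = 50/70.71 = 0.7071, so ∠CEW = 45°.

Therefore, the measure of angle ∠CEW = 45°.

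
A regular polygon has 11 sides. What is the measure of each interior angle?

Each interior angle of a regular n-gon is (n - 2) * 180 / n.
For n = 11: (11 - 2) * 180 / 11 = 1620/11 = 1620/11 degrees.

1620/11 degrees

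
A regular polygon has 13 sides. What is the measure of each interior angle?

Each interior angle of a regular n-gon is (n - 2) * 180 / n.
For n = 13: (13 - 2) * 180 / 13 = 1980/13 = 1980/13 degrees.

1980/13 degrees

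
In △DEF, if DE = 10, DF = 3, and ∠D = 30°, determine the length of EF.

Law of cosines: EF^2 = 10^2 + 3^2 - 2(10)(3)cos(30°) = 109 - 30*sqrt(3), so EF = sqrt(109 - 30*sqrt(3)).

sqrt(109 - 30*sqrt(3))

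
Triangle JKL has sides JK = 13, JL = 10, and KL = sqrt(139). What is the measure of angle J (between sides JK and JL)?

cos(J) = (13² + 10² - (sqrt(139))²) / (2 × 13 × 10) = 1/2, so J = arccos(1/2) = 60°.

60°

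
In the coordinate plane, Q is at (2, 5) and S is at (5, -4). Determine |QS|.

The horizontal distance is |5 - 2| = 3 and the vertical distance is |-4 - 5| = 9.
By the Pythagorean theorem, d = sqrt(3^2 + 9^2) = sqrt(90) = 3*sqrt(10).

3*sqrt(10)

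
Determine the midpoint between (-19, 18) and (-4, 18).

The midpoint is the average of the coordinates:
x: (-19 + -4)/2 = -23/2
y: (18 + 18)/2 = 18
Midpoint = (-23/2, 18)

(-23/2, 18)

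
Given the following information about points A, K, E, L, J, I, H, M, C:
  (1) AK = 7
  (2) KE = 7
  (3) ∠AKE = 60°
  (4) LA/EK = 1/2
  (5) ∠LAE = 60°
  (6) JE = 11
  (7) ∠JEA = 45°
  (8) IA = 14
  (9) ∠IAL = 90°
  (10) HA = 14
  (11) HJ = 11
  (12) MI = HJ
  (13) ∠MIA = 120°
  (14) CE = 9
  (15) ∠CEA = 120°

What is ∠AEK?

Step 1: By the law of cosines on triangle EKA: EA² = 7² + 7² − 2·7·7·cos(60°) = 49, so EA = 7.
Step 2: By the inverse law of cosines on triangle AEK: cos(∠AEK) = (7² + 7² − 7²) / (2·7·7) = 49/98 = 0.5, so ∠AEK = 60°.

Therefore, the measure of angle ∠AEK = 60°.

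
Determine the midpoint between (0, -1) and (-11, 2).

The midpoint is the point halfway along the segment.
Move half the horizontal distance: 0 + (-11 - 0)/2 = 0 + -11/2 = -11/2
Move half the vertical distance: -1 + (2 - -1)/2 = -1 + 3/2 = 1/2
Midpoint = (-11/2, 1/2)

(-11/2, 1/2)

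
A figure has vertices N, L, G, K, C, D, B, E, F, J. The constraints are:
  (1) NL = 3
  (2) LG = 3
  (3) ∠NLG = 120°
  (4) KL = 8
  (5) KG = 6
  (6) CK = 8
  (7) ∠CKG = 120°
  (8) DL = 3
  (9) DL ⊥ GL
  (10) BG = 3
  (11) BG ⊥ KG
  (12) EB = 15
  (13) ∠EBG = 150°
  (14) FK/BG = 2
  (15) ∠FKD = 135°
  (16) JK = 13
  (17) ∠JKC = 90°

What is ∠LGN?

Step 1: By the law of cosines on triangle GLN: GN² = 3² + 3² − 2·3·3·cos(120°) = 27, so GN = 3·√3.
Step 2: By the inverse law of cosines on triangle LGN: cos(∠LGN) = (3² + (3·√3)² − 3²) / (2·3·3·√3) = 27/31.18 = 0.866, so ∠LGN = 30°.

Therefore, the measure of angle ∠LGN = 30°.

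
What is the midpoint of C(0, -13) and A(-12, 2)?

The midpoint is the average of the coordinates:
x: (0 + -12)/2 = -6
y: (-13 + 2)/2 = -11/2
Midpoint = (-6, -11/2)

(-6, -11/2)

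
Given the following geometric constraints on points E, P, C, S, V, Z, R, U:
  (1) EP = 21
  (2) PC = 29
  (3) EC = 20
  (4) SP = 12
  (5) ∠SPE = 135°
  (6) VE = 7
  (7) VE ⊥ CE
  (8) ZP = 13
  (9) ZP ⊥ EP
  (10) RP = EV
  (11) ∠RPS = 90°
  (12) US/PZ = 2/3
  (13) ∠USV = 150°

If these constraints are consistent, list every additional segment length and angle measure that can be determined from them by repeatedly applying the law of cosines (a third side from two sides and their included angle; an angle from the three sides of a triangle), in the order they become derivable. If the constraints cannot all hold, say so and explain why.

The constraints are consistent. Derivable facts, in order:
After 1 step:
- CV ≈ 21.19
- ES ≈ 30.68
- EZ ≈ 24.7
- SR = √193
- ∠CEP = 90°
- ∠CPE = 43.6°
- ∠ECP = 46.4°
After 2 steps:
- ∠CVE = 70.71°
- ∠ECV = 19.29°
- ∠ESP = 28.95°
- ∠EZP = 58.24°
- ∠PES = 16.05°
- ∠PEZ = 31.76°
- ∠PRS = 59.74°
- ∠PSR = 30.26°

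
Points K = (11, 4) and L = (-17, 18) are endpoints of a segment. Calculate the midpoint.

M = ((x₁ + x₂)/2, (y₁ + y₂)/2)
= ((11 + -17)/2, (4 + 18)/2)
= (-6/2, 22/2) = (-3, 11)

(-3, 11)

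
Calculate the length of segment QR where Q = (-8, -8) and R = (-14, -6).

d = sqrt((-14 - -8)^2 + (-6 - -8)^2)
d = sqrt(-6^2 + 2^2)
d = sqrt(36 + 4)
d = sqrt(40) = 2*sqrt(10)

2*sqrt(10)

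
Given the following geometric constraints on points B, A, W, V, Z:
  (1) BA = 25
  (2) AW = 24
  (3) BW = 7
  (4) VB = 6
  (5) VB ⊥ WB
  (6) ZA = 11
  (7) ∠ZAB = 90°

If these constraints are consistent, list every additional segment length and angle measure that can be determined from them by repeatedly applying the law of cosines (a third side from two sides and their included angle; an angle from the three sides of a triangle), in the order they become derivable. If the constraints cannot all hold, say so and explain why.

The constraints are consistent. Derivable facts, in order:
After 1 step:
- BZ ≈ 27.31
- WV = √85
- ∠ABW = 73.74°
- ∠AWB = 90°
- ∠BAW = 16.26°
After 2 steps:
- ∠ABZ = 23.75°
- ∠AZB = 66.25°
- ∠BVW = 49.4°
- ∠BWV = 40.6°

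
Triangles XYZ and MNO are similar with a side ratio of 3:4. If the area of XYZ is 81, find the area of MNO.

Area ratio = (3/4)^2 = 9/16. Area of MNO = 81 * 16/9 = 144.

144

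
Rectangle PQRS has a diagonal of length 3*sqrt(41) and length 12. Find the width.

The diagonal of a rectangle forms a right triangle with the two sides.
Rearranging the Pythagorean theorem: missing side = sqrt(d^2 - known^2).
= sqrt(369 - 144) = sqrt(225) = 15.

15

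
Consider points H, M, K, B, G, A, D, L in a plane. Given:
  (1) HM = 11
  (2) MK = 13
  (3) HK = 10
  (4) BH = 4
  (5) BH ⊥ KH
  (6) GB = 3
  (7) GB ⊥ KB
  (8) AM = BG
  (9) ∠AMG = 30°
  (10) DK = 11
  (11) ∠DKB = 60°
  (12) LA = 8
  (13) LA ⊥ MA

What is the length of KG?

Step 1: By the law of cosines on triangle BHK: BK² = 4² + 10² − 2·4·10·cos(90°) = 116, so BK = 2·√29.
Step 2: By the law of cosines on triangle KBG: KG² = (2·√29)² + 3² − 2·2·√29·3·cos(90°) = 125, so KG = 5·√5.

Therefore, the length of KG = 5·√5.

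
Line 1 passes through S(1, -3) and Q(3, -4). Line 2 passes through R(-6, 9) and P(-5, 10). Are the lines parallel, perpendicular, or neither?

Slope of line 1: m1 = (-4 - -3)/(3 - 1) = -1/2 = -1/2
Slope of line 2: m2 = (10 - 9)/(-5 - -6) = 1/1 = 1
For parallel lines we need equal slopes: -1/2 != 1.
For perpendicular lines we need m1*m2 = -1: (-1/2)(1) = -1/2 != -1.
Since neither condition holds, the lines are neither parallel nor perpendicular.

Neither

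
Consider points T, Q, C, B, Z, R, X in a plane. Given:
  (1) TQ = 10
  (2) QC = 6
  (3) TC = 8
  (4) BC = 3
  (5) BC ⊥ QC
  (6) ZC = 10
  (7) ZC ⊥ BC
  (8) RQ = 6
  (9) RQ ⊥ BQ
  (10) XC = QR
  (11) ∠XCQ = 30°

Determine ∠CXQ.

From the given relations: XC = QR = 6.
Step 1: By the law of cosines on triangle XCQ: XQ² = 6² + 6² − 2·6·6·cos(30°) = 9.65, so XQ ≈ 3.11.
Step 2: By the inverse law of cosines on triangle CXQ: cos(∠CXQ) = (6² + 3.11² − 6²) / (2·6·3.11) = 9.65/37.27 = 0.2588, so ∠CXQ = 75°.

Therefore, the measure of angle ∠CXQ = 75°.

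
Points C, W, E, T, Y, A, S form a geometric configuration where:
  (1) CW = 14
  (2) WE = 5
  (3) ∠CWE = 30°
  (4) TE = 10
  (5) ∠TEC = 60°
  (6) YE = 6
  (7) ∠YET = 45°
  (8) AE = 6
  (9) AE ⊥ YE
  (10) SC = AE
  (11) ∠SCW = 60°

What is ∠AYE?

Step 1: By the law of cosines on triangle YEA: YA² = 6² + 6² − 2·6·6·cos(90°) = 72, so YA = 6·√2.
Step 2: By the inverse law of cosines on triangle AYE: cos(∠AYE) = ((6·√2)² + 6² − 6²) / (2·6·√2·6) = 72/101.82 = 0.7071, so ∠AYE = 45°.

Therefore, the measure of angle ∠AYE = 45°.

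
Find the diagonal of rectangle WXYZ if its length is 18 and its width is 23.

Using the Pythagorean theorem:
d² = 18² + 23² = 324 + 529 = 853
d = sqrt(853)

sqrt(853)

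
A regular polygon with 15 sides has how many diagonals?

The number of diagonals in an n-gon is n(n - 3)/2.
For n = 15: 15(15 - 3)/2 = 15 × 12 / 2 = 90.

90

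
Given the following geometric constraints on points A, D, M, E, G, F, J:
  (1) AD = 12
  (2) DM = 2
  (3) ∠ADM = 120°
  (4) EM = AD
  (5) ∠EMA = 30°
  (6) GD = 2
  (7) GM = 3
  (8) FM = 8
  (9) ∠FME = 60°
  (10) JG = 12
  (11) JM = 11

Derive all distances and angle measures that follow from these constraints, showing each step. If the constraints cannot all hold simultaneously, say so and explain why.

The constraints are consistent.

From the given relations:
  EM = AD = 12

Step 1: From AD = 12, DM = 2, and ∠ADM = 120°, by the law of cosines:
  AM² = AD² + DM² - 2·AD·DM·cos(120°) = 144 + 4 + 24 = 172
  AM = 2·√43

Step 2: From EM = 12, MF = 8, and ∠EMF = 60°, by the law of cosines:
  EF² = EM² + MF² - 2·EM·MF·cos(60°) = 144 + 64 - 96 = 112
  EF = 4·√7

Step 3: From DG = 2, DM = 2, GM = 3, by the inverse law of cosines:
  cos(∠GDM) = (DG² + DM² - GM²) / (2·DG·DM)
  ∠GDM = 97.18°

Step 4: From MD = 2, MG = 3, DG = 2, by the inverse law of cosines:
  cos(∠DMG) = (MD² + MG² - DG²) / (2·MD·MG)
  ∠DMG = 41.41°

Step 5: From MG = 3, MJ = 11, GJ = 12, by the inverse law of cosines:
  cos(∠GMJ) = (MG² + MJ² - GJ²) / (2·MG·MJ)
  ∠GMJ = 102.25°

Step 6: From GD = 2, GM = 3, DM = 2, by the inverse law of cosines:
  cos(∠DGM) = (GD² + GM² - DM²) / (2·GD·GM)
  ∠DGM = 41.41°

Step 7: From GJ = 12, GM = 3, JM = 11, by the inverse law of cosines:
  cos(∠JGM) = (GJ² + GM² - JM²) / (2·GJ·GM)
  ∠JGM = 63.61°

Step 8: From JG = 12, JM = 11, GM = 3, by the inverse law of cosines:
  cos(∠GJM) = (JG² + JM² - GM²) / (2·JG·JM)
  ∠GJM = 14.14°

Step 9: From AM = 2·√43, ME = 12, and ∠AME = 30°, by the law of cosines:
  AE² = AM² + ME² - 2·AM·ME·cos(30°) = 172 + 144 - 272.6 = 43.41
  AE ≈ 6.59

Step 10: From AD = 12, AM = 2·√43, DM = 2, by the inverse law of cosines:
  cos(∠DAM) = (AD² + AM² - DM²) / (2·AD·AM)
  ∠DAM = 7.59°

Step 11: From MA = 2·√43, MD = 2, AD = 12, by the inverse law of cosines:
  cos(∠AMD) = (MA² + MD² - AD²) / (2·MA·MD)
  ∠AMD = 52.41°

Step 12: From EF = 4·√7, EM = 12, FM = 8, by the inverse law of cosines:
  cos(∠FEM) = (EF² + EM² - FM²) / (2·EF·EM)
  ∠FEM = 40.89°

Step 13: From FE = 4·√7, FM = 8, EM = 12, by the inverse law of cosines:
  cos(∠EFM) = (FE² + FM² - EM²) / (2·FE·FM)
  ∠EFM = 79.11°

Step 14: From AE = 6.59, AM = 2·√43, EM = 12, by the inverse law of cosines:
  cos(∠EAM) = (AE² + AM² - EM²) / (2·AE·AM)
  ∠EAM = 65.59°

Step 15: From EA = 6.59, EM = 12, AM = 2·√43, by the inverse law of cosines:
  cos(∠AEM) = (EA² + EM² - AM²) / (2·EA·EM)
  ∠AEM = 84.41°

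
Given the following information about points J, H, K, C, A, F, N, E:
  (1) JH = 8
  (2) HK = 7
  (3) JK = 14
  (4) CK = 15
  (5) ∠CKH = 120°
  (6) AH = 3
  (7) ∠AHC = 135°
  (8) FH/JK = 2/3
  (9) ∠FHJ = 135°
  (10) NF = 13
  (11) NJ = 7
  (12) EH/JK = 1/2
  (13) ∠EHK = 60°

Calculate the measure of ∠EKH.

From the given relations: EH = 1/2·JK = 1/2·14 = 7.
Step 1: By the law of cosines on triangle KHE: KE² = 7² + 7² − 2·7·7·cos(60°) = 49, so KE = 7.
Step 2: By the inverse law of cosines on triangle EKH: cos(∠EKH) = (7² + 7² − 7²) / (2·7·7) = 49/98 = 0.5, so ∠EKH = 60°.

Therefore, the measure of angle ∠EKH = 60°.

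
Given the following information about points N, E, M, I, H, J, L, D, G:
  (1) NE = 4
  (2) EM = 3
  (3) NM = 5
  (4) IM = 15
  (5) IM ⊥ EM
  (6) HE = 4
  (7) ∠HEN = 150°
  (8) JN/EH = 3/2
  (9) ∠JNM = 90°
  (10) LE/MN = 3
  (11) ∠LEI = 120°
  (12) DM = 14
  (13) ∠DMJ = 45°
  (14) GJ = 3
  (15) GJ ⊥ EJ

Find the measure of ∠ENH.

Step 1: By the law of cosines on triangle NEH: NH² = 4² + 4² − 2·4·4·cos(150°) = 59.71, so NH ≈ 7.73.
Step 2: By the inverse law of cosines on triangle ENH: cos(∠ENH) = (4² + 7.73² − 4²) / (2·4·7.73) = 59.71/61.82 = 0.9659, so ∠ENH = 15°.

Therefore, the measure of angle ∠ENH = 15°.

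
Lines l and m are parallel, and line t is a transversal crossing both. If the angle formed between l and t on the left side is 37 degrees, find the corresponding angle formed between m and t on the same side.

When a transversal crosses parallel lines, angles in the same position at each intersection are called corresponding angles.
These are always equal, so the answer is 37 degrees.

37 degrees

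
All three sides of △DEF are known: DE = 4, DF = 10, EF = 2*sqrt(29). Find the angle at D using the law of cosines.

By the inverse law of cosines: cos(D) = (DE² + DF² - EF²) / (2 × DE × DF)
cos(D) = (4² + 10² - (2*sqrt(29))²) / (2 × 4 × 10)
cos(D) = (16 + 100 - (116)) / 80
cos(D) = 0
D = arccos(0) = 90°

90°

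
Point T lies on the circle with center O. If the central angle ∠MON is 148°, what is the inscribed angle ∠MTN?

Inscribed angle = 148° / 2 = 74° (inscribed angle theorem).

74°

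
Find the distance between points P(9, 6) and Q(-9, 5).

The horizontal distance is |-9 - 9| = 18 and the vertical distance is |5 - 6| = 1.
By the Pythagorean theorem, d = sqrt(18^2 + 1^2) = sqrt(325) = 5*sqrt(13).

5*sqrt(13)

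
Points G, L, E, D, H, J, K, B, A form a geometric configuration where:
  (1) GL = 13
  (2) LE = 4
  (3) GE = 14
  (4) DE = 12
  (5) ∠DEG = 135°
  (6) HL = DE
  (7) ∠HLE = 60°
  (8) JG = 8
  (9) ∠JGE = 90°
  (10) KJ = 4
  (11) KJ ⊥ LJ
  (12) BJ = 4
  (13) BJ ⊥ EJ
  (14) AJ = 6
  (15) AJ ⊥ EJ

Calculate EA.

Step 1: By the law of cosines on triangle EGJ: EJ² = 14² + 8² − 2·14·8·cos(90°) = 260, so EJ = 2·√65.
Step 2: By the law of cosines on triangle EJA: EA² = (2·√65)² + 6² − 2·2·√65·6·cos(90°) = 296, so EA = 2·√74.

Therefore, the length of EA = 2·√74.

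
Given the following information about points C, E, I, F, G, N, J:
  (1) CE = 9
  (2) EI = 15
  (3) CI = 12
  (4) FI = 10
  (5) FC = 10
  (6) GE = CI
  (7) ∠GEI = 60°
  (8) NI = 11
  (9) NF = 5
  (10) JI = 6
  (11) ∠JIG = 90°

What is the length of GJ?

From the given relations: GE = CI = 12.
Step 1: By the law of cosines on triangle GEI: GI² = 12² + 15² − 2·12·15·cos(60°) = 189, so GI = 3·√21.
Step 2: By the law of cosines on triangle GIJ: GJ² = (3·√21)² + 6² − 2·3·√21·6·cos(90°) = 225, so GJ = 15.

Therefore, the length of GJ = 15.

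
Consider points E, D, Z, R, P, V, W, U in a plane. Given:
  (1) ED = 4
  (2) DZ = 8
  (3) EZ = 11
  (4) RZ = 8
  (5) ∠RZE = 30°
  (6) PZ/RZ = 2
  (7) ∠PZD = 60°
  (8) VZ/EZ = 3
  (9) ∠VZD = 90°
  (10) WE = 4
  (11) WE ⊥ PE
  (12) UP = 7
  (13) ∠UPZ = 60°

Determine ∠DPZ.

From the given relations: PZ = 2·RZ = 2·8 = 16.
Step 1: By the law of cosines on triangle PZD: PD² = 16² + 8² − 2·16·8·cos(60°) = 192, so PD = 8·√3.
Step 2: By the inverse law of cosines on triangle DPZ: cos(∠DPZ) = ((8·√3)² + 16² − 8²) / (2·8·√3·16) = 384/443.41 = 0.866, so ∠DPZ = 30°.

Therefore, the measure of angle ∠DPZ = 30°.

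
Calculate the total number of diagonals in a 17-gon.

Each of the 17 vertices connects to 14 non-adjacent vertices via diagonals.
Total connections = 17 × 14 = 238, but each diagonal is counted twice.
Number of diagonals = 238 / 2 = 119.

119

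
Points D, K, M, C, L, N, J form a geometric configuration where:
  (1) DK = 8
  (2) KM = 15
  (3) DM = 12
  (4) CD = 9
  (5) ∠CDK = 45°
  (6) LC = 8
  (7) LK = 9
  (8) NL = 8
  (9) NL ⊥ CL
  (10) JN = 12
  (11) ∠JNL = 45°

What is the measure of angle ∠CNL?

Step 1: By the law of cosines on triangle NLC: NC² = 8² + 8² − 2·8·8·cos(90°) = 128, so NC = 8·√2.
Step 2: By the inverse law of cosines on triangle CNL: cos(∠CNL) = ((8·√2)² + 8² − 8²) / (2·8·√2·8) = 128/181.02 = 0.7071, so ∠CNL = 45°.

Therefore, the measure of angle ∠CNL = 45°.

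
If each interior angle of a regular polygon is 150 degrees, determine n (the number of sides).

Each interior angle of a regular n-gon is (n - 2) * 180 / n.
Setting this equal to 150:
(n - 2) * 180 / n = 150
Each exterior angle = 180 - 150 = 30 degrees.
Since exterior angles sum to 360: n = 360 / 30 = 12.

12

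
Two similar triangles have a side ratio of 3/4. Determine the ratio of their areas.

The ratio of areas of similar triangles equals the square of the side ratio.
Side ratio = 3:4
Area ratio = (3/4)^2 = 9/16 = 9:16

9:16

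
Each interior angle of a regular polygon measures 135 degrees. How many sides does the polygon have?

Exterior angle = 180 - 135 = 45. n = 360 / 45 = 8.

8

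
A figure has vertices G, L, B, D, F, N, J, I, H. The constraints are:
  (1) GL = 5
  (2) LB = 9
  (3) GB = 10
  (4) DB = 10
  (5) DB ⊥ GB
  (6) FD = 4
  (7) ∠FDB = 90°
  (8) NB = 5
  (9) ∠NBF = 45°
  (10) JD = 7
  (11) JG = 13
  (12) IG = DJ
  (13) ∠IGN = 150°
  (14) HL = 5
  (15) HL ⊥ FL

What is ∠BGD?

Step 1: By the law of cosines on triangle GBD: GD² = 10² + 10² − 2·10·10·cos(90°) = 200, so GD = 10·√2.
Step 2: By the inverse law of cosines on triangle BGD: cos(∠BGD) = (10² + (10·√2)² − 10²) / (2·10·10·√2) = 200/282.84 = 0.7071, so ∠BGD = 45°.

Therefore, the measure of angle ∠BGD = 45°.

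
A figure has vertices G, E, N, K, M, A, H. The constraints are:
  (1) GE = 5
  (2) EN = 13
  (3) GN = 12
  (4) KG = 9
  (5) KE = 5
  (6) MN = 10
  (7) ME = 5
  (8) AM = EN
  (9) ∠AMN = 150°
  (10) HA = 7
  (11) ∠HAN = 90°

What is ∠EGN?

Step 1: By the inverse law of cosines on triangle EGN: cos(∠EGN) = (5² + 12² − 13²) / (2·5·12) = 0/120 = 0, so ∠EGN = 90°.

Therefore, the measure of angle ∠EGN = 90°.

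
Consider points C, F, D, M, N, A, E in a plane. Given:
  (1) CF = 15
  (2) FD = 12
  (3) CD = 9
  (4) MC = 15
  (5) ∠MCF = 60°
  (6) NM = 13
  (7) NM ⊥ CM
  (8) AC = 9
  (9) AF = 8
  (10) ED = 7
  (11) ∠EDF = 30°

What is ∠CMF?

Step 1: By the law of cosines on triangle MCF: MF² = 15² + 15² − 2·15·15·cos(60°) = 225, so MF = 15.
Step 2: By the inverse law of cosines on triangle CMF: cos(∠CMF) = (15² + 15² − 15²) / (2·15·15) = 225/450 = 0.5, so ∠CMF = 60°.

Therefore, the measure of angle ∠CMF = 60°.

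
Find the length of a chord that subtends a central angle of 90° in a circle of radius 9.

Chord = 2(9) sin(45°) = 9*sqrt(2)

9*sqrt(2)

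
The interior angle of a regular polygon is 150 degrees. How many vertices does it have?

Exterior angle = 180 - 150 = 30. n = 360 / 30 = 12.

12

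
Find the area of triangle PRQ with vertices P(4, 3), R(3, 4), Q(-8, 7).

Shoelace: Area = (1/2)|4(4-7) + 3(7-3) + -8(3-4)| = (1/2)(8) = 4

4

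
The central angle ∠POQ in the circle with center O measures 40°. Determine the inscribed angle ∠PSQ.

Inscribed angle = 40° / 2 = 20° (inscribed angle theorem).

20°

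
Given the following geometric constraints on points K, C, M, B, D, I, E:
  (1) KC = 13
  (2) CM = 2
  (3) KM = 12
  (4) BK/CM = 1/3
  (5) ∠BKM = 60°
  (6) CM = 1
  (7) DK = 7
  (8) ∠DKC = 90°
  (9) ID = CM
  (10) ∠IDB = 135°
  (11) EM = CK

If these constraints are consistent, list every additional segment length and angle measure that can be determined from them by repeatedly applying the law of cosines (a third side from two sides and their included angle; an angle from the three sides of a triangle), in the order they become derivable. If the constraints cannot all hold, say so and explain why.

These constraints are not satisfiable: (2) CM = 2 and (6) CM = 1 assign two different lengths to the same segment. No planar figure meets all of them, so nothing further can be derived.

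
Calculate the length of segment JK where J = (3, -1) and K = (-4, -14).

The horizontal distance is |-4 - 3| = 7 and the vertical distance is |-14 - -1| = 13.
By the Pythagorean theorem, d = sqrt(7^2 + 13^2) = sqrt(218).

sqrt(218)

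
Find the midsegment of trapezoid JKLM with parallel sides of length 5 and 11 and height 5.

The midsegment of a trapezoid = (base1 + base2) / 2
midsegment = (5 + 11) / 2
midsegment = 16 / 2
midsegment = 8

8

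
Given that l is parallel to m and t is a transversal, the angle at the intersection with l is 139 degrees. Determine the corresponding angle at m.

When a transversal crosses parallel lines, angles in the same position at each intersection are called corresponding angles.
These are always equal, so the answer is 139 degrees.

139 degrees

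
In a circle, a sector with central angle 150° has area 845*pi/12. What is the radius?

r² = 360 × 845*pi/12 / (π × 150) = 169, so r = 13.

13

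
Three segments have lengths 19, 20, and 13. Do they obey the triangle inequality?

Yes.
The triangle inequality requires that the sum of any two sides exceeds the third.
Here 13 + 19 = 32 > 20, so the condition is met.

Yes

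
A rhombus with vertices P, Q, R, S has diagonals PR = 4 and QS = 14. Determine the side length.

The diagonals of a rhombus bisect each other at right angles.
Half-diagonals: 4/2 = 2 and 14/2 = 7
side = sqrt(2^2 + 7^2)
side = sqrt(4 + 49)
side = sqrt(53)

sqrt(53)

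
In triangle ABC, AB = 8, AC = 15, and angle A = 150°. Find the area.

Area = (1/2)(8)(15) sin(150°) = (1/2)(8)(15)(1/2) = 30

30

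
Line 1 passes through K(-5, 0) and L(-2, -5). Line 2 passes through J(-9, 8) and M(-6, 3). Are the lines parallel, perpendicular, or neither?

Slope of line 1: m1 = (-5 - 0)/(-2 - -5) = -5/3 = -5/3
Slope of line 2: m2 = (3 - 8)/(-6 - -9) = -5/3 = -5/3
Two lines are parallel if and only if they have equal slopes (or both are vertical).
Here m1 = m2 = -5/3, confirming the lines are parallel.

Parallel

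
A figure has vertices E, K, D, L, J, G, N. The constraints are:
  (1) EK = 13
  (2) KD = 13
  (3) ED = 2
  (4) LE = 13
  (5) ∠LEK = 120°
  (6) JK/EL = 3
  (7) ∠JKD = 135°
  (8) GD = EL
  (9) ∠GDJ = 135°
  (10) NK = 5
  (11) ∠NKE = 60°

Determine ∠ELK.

Step 1: By the law of cosines on triangle LEK: LK² = 13² + 13² − 2·13·13·cos(120°) = 507, so LK = 13·√3.
Step 2: By the inverse law of cosines on triangle ELK: cos(∠ELK) = (13² + (13·√3)² − 13²) / (2·13·13·√3) = 507/585.43 = 0.866, so ∠ELK = 30°.

Therefore, the measure of angle ∠ELK = 30°.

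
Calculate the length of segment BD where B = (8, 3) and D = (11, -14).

The horizontal distance is |11 - 8| = 3 and the vertical distance is |-14 - 3| = 17.
By the Pythagorean theorem, d = sqrt(3^2 + 17^2) = sqrt(298).

sqrt(298)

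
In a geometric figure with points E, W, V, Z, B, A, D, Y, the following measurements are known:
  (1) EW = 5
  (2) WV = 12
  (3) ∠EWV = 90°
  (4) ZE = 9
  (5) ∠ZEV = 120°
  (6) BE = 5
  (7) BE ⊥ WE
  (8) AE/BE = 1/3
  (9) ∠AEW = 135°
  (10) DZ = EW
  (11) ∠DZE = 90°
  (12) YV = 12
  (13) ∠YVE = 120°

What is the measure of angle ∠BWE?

Step 1: By the law of cosines on triangle WEB: WB² = 5² + 5² − 2·5·5·cos(90°) = 50, so WB = 5·√2.
Step 2: By the inverse law of cosines on triangle BWE: cos(∠BWE) = ((5·√2)² + 5² − 5²) / (2·5·√2·5) = 50/70.71 = 0.7071, so ∠BWE = 45°.

Therefore, the measure of angle ∠BWE = 45°.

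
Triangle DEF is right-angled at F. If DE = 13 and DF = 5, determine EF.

By the Pythagorean theorem: EF^2 = DE^2 - DF^2
EF^2 = 13^2 - 5^2 = 169 - 25 = 144
EF = sqrt(144) = 12

12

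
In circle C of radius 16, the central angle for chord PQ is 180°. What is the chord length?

Drop a perpendicular from the center to the chord, bisecting both the chord and the central angle.
Each half-chord = r sin(θ/2) = 16 sin(90°).
The full chord = 2 × 16 × sin(90°) = 32.

32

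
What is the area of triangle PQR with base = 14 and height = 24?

Area = (1/2) * base * height
Area = (1/2) * 14 * 24
Area = 168

168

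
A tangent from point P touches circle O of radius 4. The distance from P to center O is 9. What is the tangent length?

The tangent, radius, and line from the external point to the center form a right triangle.
The right angle is where the tangent meets the radius.
By the Pythagorean theorem: tangent² + 4² = 9²
tangent² = 81 - 16 = 65
tangent = sqrt(65)

sqrt(65)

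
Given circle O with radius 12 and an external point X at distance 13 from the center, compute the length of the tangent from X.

tangent = √(d² - r²) = √(13² - 12²) = √(169 - 144) = √25 = 5

5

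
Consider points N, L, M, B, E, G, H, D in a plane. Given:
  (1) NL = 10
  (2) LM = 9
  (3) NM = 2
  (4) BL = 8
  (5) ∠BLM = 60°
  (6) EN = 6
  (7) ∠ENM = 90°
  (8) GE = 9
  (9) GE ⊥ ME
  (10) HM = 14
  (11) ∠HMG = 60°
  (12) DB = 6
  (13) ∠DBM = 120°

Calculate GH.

Step 1: By the law of cosines on triangle ENM: EM² = 6² + 2² − 2·6·2·cos(90°) = 40, so EM = 2·√10.
Step 2: By the law of cosines on triangle GEM: GM² = 9² + (2·√10)² − 2·9·2·√10·cos(90°) = 121, so GM = 11.
Step 3: By the law of cosines on triangle GMH: GH² = 11² + 14² − 2·11·14·cos(60°) = 163, so GH = √163.

Therefore, the length of GH = √163.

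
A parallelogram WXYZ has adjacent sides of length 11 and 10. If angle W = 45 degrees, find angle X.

Opposite sides of a parallelogram are parallel, so consecutive angles form co-interior angles on a transversal.
Co-interior angles sum to 180°, giving angle X = 180 - 45 = 135 degrees.

135 degrees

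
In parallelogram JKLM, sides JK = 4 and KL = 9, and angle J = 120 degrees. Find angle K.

Consecutive angles are supplementary: angle K = 180 - 120 = 60 degrees.

60 degrees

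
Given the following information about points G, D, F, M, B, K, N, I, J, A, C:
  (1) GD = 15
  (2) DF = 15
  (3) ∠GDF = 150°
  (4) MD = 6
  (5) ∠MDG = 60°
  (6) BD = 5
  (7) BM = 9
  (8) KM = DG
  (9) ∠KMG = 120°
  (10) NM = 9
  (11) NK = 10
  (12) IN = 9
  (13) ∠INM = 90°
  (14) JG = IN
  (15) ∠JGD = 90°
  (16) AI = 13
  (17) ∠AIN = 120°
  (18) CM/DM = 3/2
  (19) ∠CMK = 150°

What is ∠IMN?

Step 1: By the law of cosines on triangle MNI: MI² = 9² + 9² − 2·9·9·cos(90°) = 162, so MI = 9·√2.
Step 2: By the inverse law of cosines on triangle IMN: cos(∠IMN) = ((9·√2)² + 9² − 9²) / (2·9·√2·9) = 162/229.1 = 0.7071, so ∠IMN = 45°.

Therefore, the measure of angle ∠IMN = 45°.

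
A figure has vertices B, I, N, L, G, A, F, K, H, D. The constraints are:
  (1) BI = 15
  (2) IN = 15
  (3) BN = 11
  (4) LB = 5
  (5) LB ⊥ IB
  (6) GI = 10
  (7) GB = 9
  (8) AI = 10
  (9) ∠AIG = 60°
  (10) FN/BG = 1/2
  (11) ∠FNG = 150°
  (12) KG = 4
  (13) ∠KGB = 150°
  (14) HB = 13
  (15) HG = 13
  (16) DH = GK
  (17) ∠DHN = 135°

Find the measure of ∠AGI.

Step 1: By the law of cosines on triangle GIA: GA² = 10² + 10² − 2·10·10·cos(60°) = 100, so GA = 10.
Step 2: By the inverse law of cosines on triangle AGI: cos(∠AGI) = (10² + 10² − 10²) / (2·10·10) = 100/200 = 0.5, so ∠AGI = 60°.

Therefore, the measure of angle ∠AGI = 60°.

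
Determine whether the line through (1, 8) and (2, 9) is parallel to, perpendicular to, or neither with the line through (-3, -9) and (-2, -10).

Slope of line 1: m1 = (9 - 8)/(2 - 1) = 1/1 = 1
Slope of line 2: m2 = (-10 - -9)/(-2 - -3) = -1/1 = -1
Two lines are perpendicular when the product of their slopes is -1 (negative reciprocals).
m1 * m2 = (1) * (-1) = -1, confirming perpendicularity.

Perpendicular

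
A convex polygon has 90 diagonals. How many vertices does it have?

Using d = n(n - 3)/2, we solve 90 = n(n - 3)/2.
So n(n - 3) = 180.
Testing n = 15: 15 * 12 = 180 = 180. Correct.
The polygon has 15 sides.

15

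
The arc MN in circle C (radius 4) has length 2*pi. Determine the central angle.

θ = 360 × 2*pi / (2π × 4) = 90° (rearranging arc length formula).

90°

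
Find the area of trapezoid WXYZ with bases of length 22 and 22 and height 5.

Area = (22 + 22) * 5 / 2 = 220 / 2 = 110

110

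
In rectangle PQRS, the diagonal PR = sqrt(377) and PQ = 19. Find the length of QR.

b = sqrt(d^2 - a^2) = sqrt(377 - 361) = sqrt(16) = 4

4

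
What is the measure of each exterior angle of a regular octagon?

Each exterior angle of a regular n-gon is 360 / n.
For n = 8: 360 / 8 = 45 degrees.

45 degrees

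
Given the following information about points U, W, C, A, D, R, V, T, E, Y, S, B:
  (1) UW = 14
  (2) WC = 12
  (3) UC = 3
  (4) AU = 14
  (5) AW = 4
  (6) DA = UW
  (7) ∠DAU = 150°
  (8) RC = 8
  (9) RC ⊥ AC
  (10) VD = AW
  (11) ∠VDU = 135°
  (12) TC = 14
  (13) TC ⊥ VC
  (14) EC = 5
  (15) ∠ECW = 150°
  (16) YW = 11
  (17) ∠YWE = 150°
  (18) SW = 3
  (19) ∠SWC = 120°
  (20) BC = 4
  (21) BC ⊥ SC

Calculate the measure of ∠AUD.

From the given relations: DA = UW = 14.
Step 1: By the law of cosines on triangle UAD: UD² = 14² + 14² − 2·14·14·cos(150°) = 731.48, so UD ≈ 27.05.
Step 2: By the inverse law of cosines on triangle AUD: cos(∠AUD) = (14² + 27.05² − 14²) / (2·14·27.05) = 731.48/757.29 = 0.9659, so ∠AUD = 15°.

Therefore, the measure of angle ∠AUD = 15°.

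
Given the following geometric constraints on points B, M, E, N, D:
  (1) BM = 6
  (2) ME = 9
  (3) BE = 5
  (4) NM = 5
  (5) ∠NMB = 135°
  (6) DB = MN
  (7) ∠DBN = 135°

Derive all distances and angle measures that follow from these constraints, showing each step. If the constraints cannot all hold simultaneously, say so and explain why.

The constraints are consistent.

From the given relations:
  DB = MN = 5

Step 1: From BM = 6, MN = 5, and ∠BMN = 135°, by the law of cosines:
  BN² = BM² + MN² - 2·BM·MN·cos(135°) = 36 + 25 + 42.43 = 103.4
  BN ≈ 10.17

Step 2: From BE = 5, BM = 6, EM = 9, by the inverse law of cosines:
  cos(∠EBM) = (BE² + BM² - EM²) / (2·BE·BM)
  ∠EBM = 109.47°

Step 3: From MB = 6, ME = 9, BE = 5, by the inverse law of cosines:
  cos(∠BME) = (MB² + ME² - BE²) / (2·MB·ME)
  ∠BME = 31.59°

Step 4: From EB = 5, EM = 9, BM = 6, by the inverse law of cosines:
  cos(∠BEM) = (EB² + EM² - BM²) / (2·EB·EM)
  ∠BEM = 38.94°

Step 5: From NB = 10.17, BD = 5, and ∠NBD = 135°, by the law of cosines:
  ND² = NB² + BD² - 2·NB·BD·cos(135°) = 103.4 + 25 + 71.91 = 200.3
  ND ≈ 14.15

Step 6: From BM = 6, BN = 10.17, MN = 5, by the inverse law of cosines:
  cos(∠MBN) = (BM² + BN² - MN²) / (2·BM·BN)
  ∠MBN = 20.34°

Step 7: From NB = 10.17, NM = 5, BM = 6, by the inverse law of cosines:
  cos(∠BNM) = (NB² + NM² - BM²) / (2·NB·NM)
  ∠BNM = 24.66°

Step 8: From NB = 10.17, ND = 14.15, BD = 5, by the inverse law of cosines:
  cos(∠BND) = (NB² + ND² - BD²) / (2·NB·ND)
  ∠BND = 14.47°

Step 9: From DB = 5, DN = 14.15, BN = 10.17, by the inverse law of cosines:
  cos(∠BDN) = (DB² + DN² - BN²) / (2·DB·DN)
  ∠BDN = 30.53°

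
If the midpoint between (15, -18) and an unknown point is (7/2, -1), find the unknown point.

Using the midpoint formula: M = ((x1 + x2)/2, (y1 + y2)/2)
We know M = (7/2, -1) and A = (15, -18)
For x: 7/2 = (15 + x2)/2, so x2 = 2*7/2 - 15 = -8
For y: -1 = (-18 + y2)/2, so y2 = 2*-1 - -18 = 16
D = (-8, 16)

(-8, 16)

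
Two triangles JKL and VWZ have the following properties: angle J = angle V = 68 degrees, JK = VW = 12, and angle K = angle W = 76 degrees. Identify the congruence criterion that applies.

The given information matches ASA: Two pairs of corresponding angles and the included side are equal (Angle-Side-Angle).

ASA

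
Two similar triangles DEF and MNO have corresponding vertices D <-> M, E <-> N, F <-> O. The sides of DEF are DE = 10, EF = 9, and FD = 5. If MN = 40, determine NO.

Similar triangles have proportional sides. Setting up the proportion:
MN / DE = NO / EF
40 / 10 = NO / 9
NO = 9 * 40 / 10 = 36.

36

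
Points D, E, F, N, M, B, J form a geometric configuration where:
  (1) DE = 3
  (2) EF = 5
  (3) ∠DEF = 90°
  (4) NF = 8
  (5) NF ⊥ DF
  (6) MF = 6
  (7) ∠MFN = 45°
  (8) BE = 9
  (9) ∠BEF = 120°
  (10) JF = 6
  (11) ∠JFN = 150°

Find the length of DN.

Step 1: By the law of cosines on triangle FED: FD² = 5² + 3² − 2·5·3·cos(90°) = 34, so FD = √34.
Step 2: By the law of cosines on triangle DFN: DN² = √34² + 8² − 2·√34·8·cos(90°) = 98, so DN = 7·√2.

Therefore, the length of DN = 7·√2.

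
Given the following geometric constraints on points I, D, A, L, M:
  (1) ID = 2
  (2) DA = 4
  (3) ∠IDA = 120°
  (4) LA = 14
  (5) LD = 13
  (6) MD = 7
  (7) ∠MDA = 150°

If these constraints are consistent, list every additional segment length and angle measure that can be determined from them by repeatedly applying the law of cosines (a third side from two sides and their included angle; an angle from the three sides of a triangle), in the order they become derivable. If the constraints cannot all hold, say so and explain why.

The constraints are consistent. Derivable facts, in order:
After 1 step:
- AM ≈ 10.65
- IA = 2·√7
- ∠ADL = 96.07°
- ∠ALD = 16.51°
- ∠DAL = 67.42°
After 2 steps:
- ∠AID = 40.89°
- ∠AMD = 10.82°
- ∠DAI = 19.11°
- ∠DAM = 19.18°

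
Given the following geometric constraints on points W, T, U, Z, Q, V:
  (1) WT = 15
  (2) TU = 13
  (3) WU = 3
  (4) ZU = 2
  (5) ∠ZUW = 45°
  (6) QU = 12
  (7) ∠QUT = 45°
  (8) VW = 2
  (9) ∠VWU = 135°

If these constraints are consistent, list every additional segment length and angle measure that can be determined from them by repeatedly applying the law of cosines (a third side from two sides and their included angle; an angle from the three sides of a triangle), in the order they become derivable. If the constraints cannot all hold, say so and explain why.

The constraints are consistent. Derivable facts, in order:
After 1 step:
- TQ ≈ 9.61
- UV ≈ 4.64
- WZ ≈ 2.12
- ∠TUW = 127.05°
- ∠TWU = 43.76°
- ∠UTW = 9.18°
After 2 steps:
- ∠QTU = 61.98°
- ∠TQU = 73.02°
- ∠UVW = 27.24°
- ∠UWZ = 41.73°
- ∠UZW = 93.27°
- ∠VUW = 17.76°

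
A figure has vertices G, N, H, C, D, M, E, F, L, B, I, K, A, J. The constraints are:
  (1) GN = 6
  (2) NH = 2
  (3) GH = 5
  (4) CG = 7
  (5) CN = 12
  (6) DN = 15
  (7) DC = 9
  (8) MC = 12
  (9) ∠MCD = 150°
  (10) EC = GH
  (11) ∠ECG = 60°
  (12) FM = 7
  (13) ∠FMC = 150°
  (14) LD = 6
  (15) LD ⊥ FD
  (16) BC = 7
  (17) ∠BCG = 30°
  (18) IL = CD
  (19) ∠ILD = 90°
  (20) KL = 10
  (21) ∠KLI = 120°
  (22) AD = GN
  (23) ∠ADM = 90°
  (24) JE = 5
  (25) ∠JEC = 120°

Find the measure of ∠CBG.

Step 1: By the law of cosines on triangle BCG: BG² = 7² + 7² − 2·7·7·cos(30°) = 13.13, so BG ≈ 3.62.
Step 2: By the inverse law of cosines on triangle CBG: cos(∠CBG) = (7² + 3.62² − 7²) / (2·7·3.62) = 13.13/50.73 = 0.2588, so ∠CBG = 75°.

Therefore, the measure of angle ∠CBG = 75°.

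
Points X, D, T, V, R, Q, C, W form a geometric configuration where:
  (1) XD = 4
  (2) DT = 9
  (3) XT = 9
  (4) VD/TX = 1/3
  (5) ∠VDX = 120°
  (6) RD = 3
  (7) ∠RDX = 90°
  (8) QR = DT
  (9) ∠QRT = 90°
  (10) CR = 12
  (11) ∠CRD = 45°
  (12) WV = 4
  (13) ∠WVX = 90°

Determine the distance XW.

From the given relations: VD = 1/3·TX = 1/3·9 = 3.
Step 1: By the law of cosines on triangle XDV: XV² = 4² + 3² − 2·4·3·cos(120°) = 37, so XV = √37.
Step 2: By the law of cosines on triangle XVW: XW² = √37² + 4² − 2·√37·4·cos(90°) = 53, so XW = √53.

Therefore, the length of XW = √53.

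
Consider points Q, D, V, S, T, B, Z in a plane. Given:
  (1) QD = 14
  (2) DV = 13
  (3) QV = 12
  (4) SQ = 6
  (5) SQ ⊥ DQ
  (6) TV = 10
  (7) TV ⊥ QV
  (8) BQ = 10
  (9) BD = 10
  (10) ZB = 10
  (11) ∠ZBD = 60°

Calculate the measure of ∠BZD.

Step 1: By the law of cosines on triangle ZBD: ZD² = 10² + 10² − 2·10·10·cos(60°) = 100, so ZD = 10.
Step 2: By the inverse law of cosines on triangle BZD: cos(∠BZD) = (10² + 10² − 10²) / (2·10·10) = 100/200 = 0.5, so ∠BZD = 60°.

Therefore, the measure of angle ∠BZD = 60°.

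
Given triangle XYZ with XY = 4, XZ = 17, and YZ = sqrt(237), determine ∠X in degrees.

By the inverse law of cosines: cos(X) = (XY² + XZ² - YZ²) / (2 × XY × XZ)
cos(X) = (4² + 17² - (sqrt(237))²) / (2 × 4 × 17)
cos(X) = (16 + 289 - (237)) / 136
cos(X) = 1/2
X = arccos(1/2) = 60°

60°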